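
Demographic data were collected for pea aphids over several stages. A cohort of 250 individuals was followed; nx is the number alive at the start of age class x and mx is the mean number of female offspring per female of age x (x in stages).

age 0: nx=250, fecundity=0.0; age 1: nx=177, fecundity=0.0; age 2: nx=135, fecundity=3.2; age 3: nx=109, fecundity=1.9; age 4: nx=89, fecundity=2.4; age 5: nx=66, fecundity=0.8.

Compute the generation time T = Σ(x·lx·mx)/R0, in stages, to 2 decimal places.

2.88

lx = nx/n0 = nx/250: 1, 0.708, 0.54, 0.436, 0.356, 0.264
lx·mx: 0, 0, 1.728, 0.8284, 0.8544, 0.2112 → R0 = 3.622
x·lx·mx: 0, 0, 3.456, 2.4852, 3.4176, 1.056 → Σ = 10.4148
T = 10.4148 / 3.622 = 2.875428… → 2.88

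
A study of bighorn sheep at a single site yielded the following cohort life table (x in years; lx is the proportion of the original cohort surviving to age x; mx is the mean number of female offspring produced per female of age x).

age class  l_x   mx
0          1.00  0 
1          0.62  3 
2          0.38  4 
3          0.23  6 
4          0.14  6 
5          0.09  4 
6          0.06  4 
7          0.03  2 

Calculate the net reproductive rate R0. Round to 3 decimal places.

lx·mx by age: 0, 1.86, 1.52, 1.38, 0.84, 0.36, 0.24, 0.06
R0 = Σ lx·mx = 6.26 → 6.260

6.260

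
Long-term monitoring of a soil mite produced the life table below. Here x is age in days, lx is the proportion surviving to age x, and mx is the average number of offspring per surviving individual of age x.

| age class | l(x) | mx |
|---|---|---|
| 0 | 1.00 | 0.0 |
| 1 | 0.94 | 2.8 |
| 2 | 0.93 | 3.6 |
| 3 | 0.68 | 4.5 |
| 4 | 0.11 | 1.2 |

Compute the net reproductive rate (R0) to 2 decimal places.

lx·mx by age: 0, 2.632, 3.348, 3.06, 0.132
R0 = Σ lx·mx = 9.172 → 9.17

9.17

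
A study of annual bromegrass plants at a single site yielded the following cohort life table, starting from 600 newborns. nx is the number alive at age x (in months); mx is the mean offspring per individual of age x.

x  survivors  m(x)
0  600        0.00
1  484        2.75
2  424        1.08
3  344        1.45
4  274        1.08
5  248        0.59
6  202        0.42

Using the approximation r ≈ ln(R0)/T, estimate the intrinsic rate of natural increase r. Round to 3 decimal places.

lx = nx/n0 = nx/600: 1, 0.80667…, 0.70667…, 0.57333…, 0.45667…, 0.41333…, 0.33667…
R0 = Σ lx·mx = 0 + 2.21833… + 0.7632… + 0.83133… + 0.4932… + 0.24387… + 0.1414… = 4.691333…
Σ x·lx·mx = 10.279267…; T = 10.279267…/4.691333… = 2.19112…
r ≈ ln(R0)/T = ln(4.691333…)/2.19112… = 0.70545… → 0.705

0.705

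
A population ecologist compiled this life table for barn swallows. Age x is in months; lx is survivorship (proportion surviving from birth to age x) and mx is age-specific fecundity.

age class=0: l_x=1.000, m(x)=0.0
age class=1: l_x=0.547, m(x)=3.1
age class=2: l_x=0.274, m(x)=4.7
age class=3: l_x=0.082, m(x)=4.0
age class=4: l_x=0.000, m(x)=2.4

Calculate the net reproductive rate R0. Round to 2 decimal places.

lx·mx by age: 0, 1.6957, 1.2878, 0.328, 0
R0 = Σ lx·mx = 3.3115 → 3.31

3.31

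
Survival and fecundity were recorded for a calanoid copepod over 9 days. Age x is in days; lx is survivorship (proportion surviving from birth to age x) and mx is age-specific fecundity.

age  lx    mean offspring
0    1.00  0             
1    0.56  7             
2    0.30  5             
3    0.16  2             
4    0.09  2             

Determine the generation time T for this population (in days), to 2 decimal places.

lx·mx: 0, 3.92, 1.5, 0.32, 0.18 → R0 = 5.92
x·lx·mx: 0, 3.92, 3, 0.96, 0.72 → Σ = 8.6
T = 8.6 / 5.92 = 1.452703… → 1.45

1.45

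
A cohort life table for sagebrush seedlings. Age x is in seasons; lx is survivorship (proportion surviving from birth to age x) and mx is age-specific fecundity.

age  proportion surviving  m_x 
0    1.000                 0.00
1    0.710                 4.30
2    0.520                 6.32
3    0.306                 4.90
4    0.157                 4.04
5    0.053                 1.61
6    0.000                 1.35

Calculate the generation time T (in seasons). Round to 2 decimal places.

lx·mx: 0, 3.053, 3.2864, 1.4994, 0.63428, 0.08533, 0 → R0 = 8.55841
x·lx·mx: 0, 3.053, 6.5728, 4.4982, 2.53712, 0.42665, 0 → Σ = 17.08777
T = 17.08777 / 8.55841 = 1.996606… → 2.00

2.00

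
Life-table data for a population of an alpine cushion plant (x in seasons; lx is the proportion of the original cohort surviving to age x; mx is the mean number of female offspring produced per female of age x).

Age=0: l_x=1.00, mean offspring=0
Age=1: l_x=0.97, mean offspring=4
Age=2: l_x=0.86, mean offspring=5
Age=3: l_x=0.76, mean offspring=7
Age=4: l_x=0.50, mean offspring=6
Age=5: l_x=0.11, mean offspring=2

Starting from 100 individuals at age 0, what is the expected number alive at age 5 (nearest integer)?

Expected survivors = N0 · l_5 = 100 × 0.11 = 11 → 11

11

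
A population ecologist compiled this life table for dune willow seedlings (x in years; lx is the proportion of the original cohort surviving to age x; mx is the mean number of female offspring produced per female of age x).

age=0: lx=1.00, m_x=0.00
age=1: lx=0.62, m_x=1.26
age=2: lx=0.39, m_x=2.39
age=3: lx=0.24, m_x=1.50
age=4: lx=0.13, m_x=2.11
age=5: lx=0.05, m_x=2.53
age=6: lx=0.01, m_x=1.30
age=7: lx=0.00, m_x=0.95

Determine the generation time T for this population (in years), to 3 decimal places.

2.225

lx·mx: 0, 0.7812, 0.9321, 0.36, 0.2743, 0.1265, 0.013, 0 → R0 = 2.4871
x·lx·mx: 0, 0.7812, 1.8642, 1.08, 1.0972, 0.6325, 0.078, 0 → Σ = 5.5331
T = 5.5331 / 2.4871 = 2.22472… → 2.225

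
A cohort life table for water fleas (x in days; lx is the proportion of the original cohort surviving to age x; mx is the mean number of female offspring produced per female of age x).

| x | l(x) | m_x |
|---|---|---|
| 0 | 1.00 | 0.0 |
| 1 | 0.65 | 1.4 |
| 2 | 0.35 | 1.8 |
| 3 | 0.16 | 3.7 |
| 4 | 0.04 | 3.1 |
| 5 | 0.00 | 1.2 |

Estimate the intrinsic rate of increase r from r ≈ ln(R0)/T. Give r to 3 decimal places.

R0 = Σ lx·mx = 0 + 0.91 + 0.63 + 0.592 + 0.124 + 0 = 2.256
Σ x·lx·mx = 4.442; T = 4.442/2.256 = 1.96897…
r ≈ ln(R0)/T = ln(2.256)/1.96897… = 0.41321… → 0.413

0.413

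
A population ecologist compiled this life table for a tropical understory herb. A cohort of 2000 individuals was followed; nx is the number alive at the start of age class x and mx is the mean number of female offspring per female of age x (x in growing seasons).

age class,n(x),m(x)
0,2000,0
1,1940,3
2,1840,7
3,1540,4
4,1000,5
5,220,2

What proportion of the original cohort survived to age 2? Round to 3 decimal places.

0.920

l_2 = n_2/n_0 = 1840/2000 = 0.92 → 0.920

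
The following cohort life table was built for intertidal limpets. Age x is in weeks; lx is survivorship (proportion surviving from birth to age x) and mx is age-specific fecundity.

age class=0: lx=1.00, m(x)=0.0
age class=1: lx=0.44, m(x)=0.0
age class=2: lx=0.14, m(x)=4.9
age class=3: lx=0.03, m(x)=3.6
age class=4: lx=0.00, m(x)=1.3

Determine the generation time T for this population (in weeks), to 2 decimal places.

lx·mx: 0, 0, 0.686, 0.108, 0 → R0 = 0.794
x·lx·mx: 0, 0, 1.372, 0.324, 0 → Σ = 1.696
T = 1.696 / 0.794 = 2.13602… → 2.14

2.14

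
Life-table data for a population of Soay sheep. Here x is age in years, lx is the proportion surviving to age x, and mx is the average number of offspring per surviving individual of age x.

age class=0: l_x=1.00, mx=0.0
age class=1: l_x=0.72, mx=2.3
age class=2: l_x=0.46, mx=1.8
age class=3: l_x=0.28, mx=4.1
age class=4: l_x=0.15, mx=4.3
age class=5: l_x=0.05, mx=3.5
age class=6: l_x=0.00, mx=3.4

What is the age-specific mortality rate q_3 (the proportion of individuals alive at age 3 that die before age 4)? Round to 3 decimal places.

0.464

q_3 = (l_3 − l_4) / l_3 = (0.28 − 0.15) / 0.28
     = 0.13 / 0.28 = 0.464286… → 0.464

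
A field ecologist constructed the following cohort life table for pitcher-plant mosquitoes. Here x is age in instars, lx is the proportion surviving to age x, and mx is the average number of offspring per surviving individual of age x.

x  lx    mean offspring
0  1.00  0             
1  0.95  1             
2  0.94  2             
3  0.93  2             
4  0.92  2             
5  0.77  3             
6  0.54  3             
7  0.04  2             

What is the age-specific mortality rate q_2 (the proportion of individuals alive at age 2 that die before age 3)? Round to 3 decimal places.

q_2 = (l_2 − l_3) / l_2 = (0.94 − 0.93) / 0.94
     = 0.01 / 0.94 = 0.010638… → 0.011

0.011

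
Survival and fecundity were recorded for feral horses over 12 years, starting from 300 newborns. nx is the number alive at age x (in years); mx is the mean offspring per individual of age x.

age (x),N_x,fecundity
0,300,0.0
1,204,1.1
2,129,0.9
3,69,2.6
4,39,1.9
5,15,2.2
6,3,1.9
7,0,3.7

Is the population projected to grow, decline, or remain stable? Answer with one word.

lx = nx/n0 = nx/300: 1, 0.68, 0.43, 0.23, 0.13, 0.05, 0.01, 0
R0 = Σ lx·mx = 0 + 0.748 + 0.387 + 0.598 + 0.247 + 0.11 + 0.019 + 0 = 2.109
R0 > 1, so the population is growing.

growing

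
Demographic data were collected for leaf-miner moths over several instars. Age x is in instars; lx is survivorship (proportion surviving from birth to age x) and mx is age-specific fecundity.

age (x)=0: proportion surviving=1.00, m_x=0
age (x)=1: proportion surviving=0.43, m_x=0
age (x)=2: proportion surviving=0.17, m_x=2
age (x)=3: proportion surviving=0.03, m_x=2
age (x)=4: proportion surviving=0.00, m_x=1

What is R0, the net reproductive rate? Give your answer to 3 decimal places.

0.400

lx·mx by age: 0, 0, 0.34, 0.06, 0
R0 = Σ lx·mx = 0.4 → 0.400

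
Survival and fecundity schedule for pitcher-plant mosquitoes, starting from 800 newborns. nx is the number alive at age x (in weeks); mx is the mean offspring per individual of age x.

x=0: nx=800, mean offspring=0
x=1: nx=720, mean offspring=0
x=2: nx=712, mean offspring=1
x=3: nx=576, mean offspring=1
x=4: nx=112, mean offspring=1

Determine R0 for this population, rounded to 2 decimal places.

1.75

lx = nx/n0 = nx/800: 1, 0.9, 0.89, 0.72, 0.14
lx·mx by age: 0, 0, 0.89, 0.72, 0.14
R0 = Σ lx·mx = 1.75 → 1.75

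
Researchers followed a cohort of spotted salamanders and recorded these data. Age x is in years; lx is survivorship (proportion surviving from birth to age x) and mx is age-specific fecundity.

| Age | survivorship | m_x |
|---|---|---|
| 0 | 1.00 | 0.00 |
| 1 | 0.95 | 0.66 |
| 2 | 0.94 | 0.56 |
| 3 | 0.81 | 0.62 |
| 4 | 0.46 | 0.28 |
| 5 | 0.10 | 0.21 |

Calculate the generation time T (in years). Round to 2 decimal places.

2.11

lx·mx: 0, 0.627, 0.5264, 0.5022, 0.1288, 0.021 → R0 = 1.8054
x·lx·mx: 0, 0.627, 1.0528, 1.5066, 0.5152, 0.105 → Σ = 3.8066
T = 3.8066 / 1.8054 = 2.108452… → 2.11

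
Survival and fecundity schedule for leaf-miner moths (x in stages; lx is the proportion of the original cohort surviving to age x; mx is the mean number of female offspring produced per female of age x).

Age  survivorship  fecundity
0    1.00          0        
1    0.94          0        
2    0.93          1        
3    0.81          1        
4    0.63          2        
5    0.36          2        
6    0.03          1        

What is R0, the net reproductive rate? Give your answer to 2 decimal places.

lx·mx by age: 0, 0, 0.93, 0.81, 1.26, 0.72, 0.03
R0 = Σ lx·mx = 3.75 → 3.75

3.75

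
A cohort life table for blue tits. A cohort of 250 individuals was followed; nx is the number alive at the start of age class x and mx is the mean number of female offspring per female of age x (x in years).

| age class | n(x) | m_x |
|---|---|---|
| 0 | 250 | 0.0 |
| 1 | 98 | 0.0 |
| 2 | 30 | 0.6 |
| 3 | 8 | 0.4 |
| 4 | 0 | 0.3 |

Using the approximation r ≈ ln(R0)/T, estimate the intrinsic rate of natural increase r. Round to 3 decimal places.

-1.147

lx = nx/n0 = nx/250: 1, 0.392, 0.12, 0.032, 0
R0 = Σ lx·mx = 0 + 0 + 0.072 + 0.0128 + 0 = 0.0848
Σ x·lx·mx = 0.1824; T = 0.1824/0.0848 = 2.15094…
r ≈ ln(R0)/T = ln(0.0848)/2.15094… = -1.14715… → -1.147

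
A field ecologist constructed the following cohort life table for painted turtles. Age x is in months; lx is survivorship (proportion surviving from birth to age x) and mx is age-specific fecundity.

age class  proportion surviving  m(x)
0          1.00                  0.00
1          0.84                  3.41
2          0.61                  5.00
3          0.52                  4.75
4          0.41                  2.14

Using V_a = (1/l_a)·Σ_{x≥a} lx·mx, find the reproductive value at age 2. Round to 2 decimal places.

10.49

lx·mx for x ≥ 2: 3.05, 2.47, 0.8774 → sum = 6.3974
V_2 = 6.3974 / l_2 = 6.3974 / 0.61 = 10.487541… → 10.49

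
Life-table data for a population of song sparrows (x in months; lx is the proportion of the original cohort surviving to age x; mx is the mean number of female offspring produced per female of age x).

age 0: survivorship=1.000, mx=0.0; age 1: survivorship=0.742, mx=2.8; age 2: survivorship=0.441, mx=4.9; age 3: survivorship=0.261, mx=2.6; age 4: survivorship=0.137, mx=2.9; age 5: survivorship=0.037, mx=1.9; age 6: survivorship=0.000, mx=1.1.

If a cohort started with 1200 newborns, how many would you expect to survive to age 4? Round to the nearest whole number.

164

Expected survivors = N0 · l_4 = 1200 × 0.137 = 164.4 → 164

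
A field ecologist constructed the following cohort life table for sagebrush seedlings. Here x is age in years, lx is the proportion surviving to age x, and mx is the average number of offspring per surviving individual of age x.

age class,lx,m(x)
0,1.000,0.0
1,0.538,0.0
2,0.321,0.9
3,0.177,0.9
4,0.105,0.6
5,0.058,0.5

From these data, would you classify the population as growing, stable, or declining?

R0 = Σ lx·mx = 0 + 0 + 0.2889 + 0.1593 + 0.063 + 0.029 = 0.5402
R0 < 1, so the population is declining.

declining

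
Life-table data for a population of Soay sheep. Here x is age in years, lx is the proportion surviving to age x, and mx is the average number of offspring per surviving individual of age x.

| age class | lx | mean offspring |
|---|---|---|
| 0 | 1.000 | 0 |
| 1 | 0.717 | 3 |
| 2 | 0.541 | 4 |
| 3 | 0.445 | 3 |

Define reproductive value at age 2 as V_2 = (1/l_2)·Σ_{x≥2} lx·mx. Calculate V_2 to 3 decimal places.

lx·mx for x ≥ 2: 2.164, 1.335 → sum = 3.499
V_2 = 3.499 / l_2 = 3.499 / 0.541 = 6.467652… → 6.468

6.468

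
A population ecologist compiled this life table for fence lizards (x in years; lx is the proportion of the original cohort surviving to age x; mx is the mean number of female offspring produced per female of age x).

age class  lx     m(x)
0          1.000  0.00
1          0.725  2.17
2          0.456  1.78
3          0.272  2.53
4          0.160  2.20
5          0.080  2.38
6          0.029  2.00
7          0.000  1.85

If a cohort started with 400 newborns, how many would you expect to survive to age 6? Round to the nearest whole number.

Expected survivors = N0 · l_6 = 400 × 0.029 = 11.6 → 12

12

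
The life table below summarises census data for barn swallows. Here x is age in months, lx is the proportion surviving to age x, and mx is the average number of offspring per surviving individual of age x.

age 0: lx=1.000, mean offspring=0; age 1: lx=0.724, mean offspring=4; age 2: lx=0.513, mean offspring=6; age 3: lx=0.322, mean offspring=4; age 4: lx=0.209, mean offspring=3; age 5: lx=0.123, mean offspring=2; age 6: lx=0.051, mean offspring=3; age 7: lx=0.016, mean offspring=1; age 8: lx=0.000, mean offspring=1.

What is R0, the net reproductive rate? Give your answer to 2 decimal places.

8.30

lx·mx by age: 0, 2.896, 3.078, 1.288, 0.627, 0.246, 0.153, 0.016, 0
R0 = Σ lx·mx = 8.304 → 8.30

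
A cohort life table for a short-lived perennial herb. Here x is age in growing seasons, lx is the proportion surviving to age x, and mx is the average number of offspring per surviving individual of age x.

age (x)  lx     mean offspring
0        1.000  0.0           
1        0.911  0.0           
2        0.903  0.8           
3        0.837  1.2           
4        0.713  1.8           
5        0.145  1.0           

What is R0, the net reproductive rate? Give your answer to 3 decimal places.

3.155

lx·mx by age: 0, 0, 0.7224, 1.0044, 1.2834, 0.145
R0 = Σ lx·mx = 3.1552 → 3.155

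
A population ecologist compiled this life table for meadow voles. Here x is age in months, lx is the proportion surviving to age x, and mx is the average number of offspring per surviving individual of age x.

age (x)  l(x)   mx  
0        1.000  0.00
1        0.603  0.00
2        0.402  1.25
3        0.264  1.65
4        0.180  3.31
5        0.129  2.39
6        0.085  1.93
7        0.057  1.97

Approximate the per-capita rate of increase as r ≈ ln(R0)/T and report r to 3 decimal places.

R0 = Σ lx·mx = 0 + 0 + 0.5025 + 0.4356 + 0.5958 + 0.30831 + 0.16405 + 0.11229 = 2.11855
Σ x·lx·mx = 8.00688; T = 8.00688/2.11855 = 3.77942…
r ≈ ln(R0)/T = ln(2.11855)/3.77942… = 0.19864… → 0.199

0.199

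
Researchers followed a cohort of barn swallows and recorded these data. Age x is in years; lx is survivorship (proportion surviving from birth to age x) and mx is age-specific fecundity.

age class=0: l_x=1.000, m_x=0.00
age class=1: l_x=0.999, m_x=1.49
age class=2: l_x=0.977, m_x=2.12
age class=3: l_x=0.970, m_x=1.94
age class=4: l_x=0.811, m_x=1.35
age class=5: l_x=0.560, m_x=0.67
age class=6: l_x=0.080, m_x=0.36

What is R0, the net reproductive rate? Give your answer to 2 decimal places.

6.94

lx·mx by age: 0, 1.48851, 2.07124, 1.8818, 1.09485, 0.3752, 0.0288
R0 = Σ lx·mx = 6.9404 → 6.94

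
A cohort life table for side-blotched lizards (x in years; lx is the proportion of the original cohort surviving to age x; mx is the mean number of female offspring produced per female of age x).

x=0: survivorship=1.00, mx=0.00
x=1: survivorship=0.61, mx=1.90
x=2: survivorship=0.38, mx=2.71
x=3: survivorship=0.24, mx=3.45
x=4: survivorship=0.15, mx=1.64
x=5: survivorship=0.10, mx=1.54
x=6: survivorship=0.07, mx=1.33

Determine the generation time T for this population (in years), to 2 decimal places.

lx·mx: 0, 1.159, 1.0298, 0.828, 0.246, 0.154, 0.0931 → R0 = 3.5099
x·lx·mx: 0, 1.159, 2.0596, 2.484, 0.984, 0.77, 0.5586 → Σ = 8.0152
T = 8.0152 / 3.5099 = 2.283598… → 2.28

2.28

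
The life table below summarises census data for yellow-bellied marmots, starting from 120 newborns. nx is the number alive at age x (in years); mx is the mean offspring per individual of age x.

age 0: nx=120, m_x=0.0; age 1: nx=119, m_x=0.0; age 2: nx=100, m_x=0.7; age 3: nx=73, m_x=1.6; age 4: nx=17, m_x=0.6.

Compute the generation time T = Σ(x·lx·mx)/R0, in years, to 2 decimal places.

2.70

lx = nx/n0 = nx/120: 1, 0.99167…, 0.83333…, 0.60833…, 0.14167…
lx·mx: 0, 0, 0.583333…, 0.973333…, 0.085… → R0 = 1.641667…
x·lx·mx: 0, 0, 1.166667…, 2.92…, 0.34… → Σ = 4.426667…
T = 4.426667… / 1.641667… = 2.696447… → 2.70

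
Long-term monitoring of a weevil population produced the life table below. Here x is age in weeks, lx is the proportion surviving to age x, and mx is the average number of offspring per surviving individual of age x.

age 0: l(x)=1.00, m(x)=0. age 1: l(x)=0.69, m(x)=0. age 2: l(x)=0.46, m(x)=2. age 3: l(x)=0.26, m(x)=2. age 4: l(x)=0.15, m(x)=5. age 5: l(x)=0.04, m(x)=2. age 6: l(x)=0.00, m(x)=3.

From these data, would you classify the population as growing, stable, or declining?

R0 = Σ lx·mx = 0 + 0 + 0.92 + 0.52 + 0.75 + 0.08 + 0 = 2.27
R0 > 1, so the population is growing.

growing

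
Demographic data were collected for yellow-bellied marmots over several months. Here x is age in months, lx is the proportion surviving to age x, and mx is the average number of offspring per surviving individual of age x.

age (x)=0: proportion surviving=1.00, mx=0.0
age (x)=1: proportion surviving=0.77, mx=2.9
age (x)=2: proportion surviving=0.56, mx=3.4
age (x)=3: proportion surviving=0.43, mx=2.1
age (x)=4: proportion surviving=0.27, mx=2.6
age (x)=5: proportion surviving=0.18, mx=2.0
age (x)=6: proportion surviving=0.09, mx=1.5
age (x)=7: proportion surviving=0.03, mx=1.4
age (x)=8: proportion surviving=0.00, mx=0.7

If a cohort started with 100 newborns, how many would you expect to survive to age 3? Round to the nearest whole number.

Expected survivors = N0 · l_3 = 100 × 0.43 = 43 → 43

43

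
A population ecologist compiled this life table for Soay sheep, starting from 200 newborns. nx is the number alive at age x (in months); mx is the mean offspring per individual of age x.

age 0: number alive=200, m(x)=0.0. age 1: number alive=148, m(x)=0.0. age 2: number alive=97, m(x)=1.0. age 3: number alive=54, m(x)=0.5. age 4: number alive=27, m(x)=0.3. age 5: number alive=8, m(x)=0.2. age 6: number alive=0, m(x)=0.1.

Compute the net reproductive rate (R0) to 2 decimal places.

lx = nx/n0 = nx/200: 1, 0.74, 0.485, 0.27, 0.135, 0.04, 0
lx·mx by age: 0, 0, 0.485, 0.135, 0.0405, 0.008, 0
R0 = Σ lx·mx = 0.6685 → 0.67

0.67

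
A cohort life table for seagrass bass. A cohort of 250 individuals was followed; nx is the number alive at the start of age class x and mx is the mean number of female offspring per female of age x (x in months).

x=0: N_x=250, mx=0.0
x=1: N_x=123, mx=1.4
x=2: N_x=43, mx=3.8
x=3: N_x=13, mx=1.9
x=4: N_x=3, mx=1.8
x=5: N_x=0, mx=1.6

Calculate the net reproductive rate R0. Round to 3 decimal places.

lx = nx/n0 = nx/250: 1, 0.492, 0.172, 0.052, 0.012, 0
lx·mx by age: 0, 0.6888, 0.6536, 0.0988, 0.0216, 0
R0 = Σ lx·mx = 1.4628 → 1.463

1.463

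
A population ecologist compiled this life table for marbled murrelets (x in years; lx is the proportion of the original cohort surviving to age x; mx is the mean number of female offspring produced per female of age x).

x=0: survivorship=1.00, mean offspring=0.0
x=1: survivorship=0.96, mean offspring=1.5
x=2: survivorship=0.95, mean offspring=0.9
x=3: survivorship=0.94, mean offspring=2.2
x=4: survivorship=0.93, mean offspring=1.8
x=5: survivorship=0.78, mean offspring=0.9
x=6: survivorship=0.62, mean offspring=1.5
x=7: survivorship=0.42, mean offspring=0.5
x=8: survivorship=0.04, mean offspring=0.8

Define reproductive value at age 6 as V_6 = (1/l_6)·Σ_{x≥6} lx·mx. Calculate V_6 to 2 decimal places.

lx·mx for x ≥ 6: 0.93, 0.21, 0.032 → sum = 1.172
V_6 = 1.172 / l_6 = 1.172 / 0.62 = 1.890323… → 1.89

1.89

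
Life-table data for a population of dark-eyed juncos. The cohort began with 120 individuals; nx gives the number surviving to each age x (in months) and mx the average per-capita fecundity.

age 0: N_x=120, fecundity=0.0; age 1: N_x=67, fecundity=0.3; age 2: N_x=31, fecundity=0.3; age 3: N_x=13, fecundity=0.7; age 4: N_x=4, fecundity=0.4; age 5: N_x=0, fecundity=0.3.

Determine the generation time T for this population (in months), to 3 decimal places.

lx = nx/n0 = nx/120: 1, 0.55833…, 0.25833…, 0.10833…, 0.03333…, 0
lx·mx: 0, 0.1675…, 0.0775…, 0.075833…, 0.013333…, 0 → R0 = 0.334167…
x·lx·mx: 0, 0.1675…, 0.155…, 0.2275…, 0.053333…, 0 → Σ = 0.603333…
T = 0.603333… / 0.334167… = 1.805486… → 1.805

1.805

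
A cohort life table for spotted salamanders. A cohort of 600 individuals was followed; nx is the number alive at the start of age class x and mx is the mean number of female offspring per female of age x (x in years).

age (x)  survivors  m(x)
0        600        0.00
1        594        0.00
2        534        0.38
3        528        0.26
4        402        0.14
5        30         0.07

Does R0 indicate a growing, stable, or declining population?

lx = nx/n0 = nx/600: 1, 0.99, 0.89, 0.88, 0.67, 0.05
R0 = Σ lx·mx = 0 + 0 + 0.3382 + 0.2288 + 0.0938 + 0.0035 = 0.6643
R0 < 1, so the population is declining.

declining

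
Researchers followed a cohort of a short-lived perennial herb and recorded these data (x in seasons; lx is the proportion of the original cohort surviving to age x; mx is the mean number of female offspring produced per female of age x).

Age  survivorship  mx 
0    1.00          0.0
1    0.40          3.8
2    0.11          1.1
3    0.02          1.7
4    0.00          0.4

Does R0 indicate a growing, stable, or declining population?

growing

R0 = Σ lx·mx = 0 + 1.52 + 0.121 + 0.034 + 0 = 1.675
R0 > 1, so the population is growing.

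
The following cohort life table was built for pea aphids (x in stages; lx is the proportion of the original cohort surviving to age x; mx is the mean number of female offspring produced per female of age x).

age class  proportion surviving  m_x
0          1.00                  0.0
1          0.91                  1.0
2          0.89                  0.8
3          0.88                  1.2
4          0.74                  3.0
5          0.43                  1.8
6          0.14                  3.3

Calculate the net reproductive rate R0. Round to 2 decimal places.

6.13

lx·mx by age: 0, 0.91, 0.712, 1.056, 2.22, 0.774, 0.462
R0 = Σ lx·mx = 6.134 → 6.13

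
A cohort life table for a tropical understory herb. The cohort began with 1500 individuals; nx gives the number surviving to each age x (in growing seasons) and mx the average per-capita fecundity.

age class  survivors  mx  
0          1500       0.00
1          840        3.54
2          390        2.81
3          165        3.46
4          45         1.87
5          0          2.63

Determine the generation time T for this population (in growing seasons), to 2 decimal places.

lx = nx/n0 = nx/1500: 1, 0.56, 0.26, 0.11, 0.03, 0
lx·mx: 0, 1.9824, 0.7306, 0.3806, 0.0561, 0 → R0 = 3.1497
x·lx·mx: 0, 1.9824, 1.4612, 1.1418, 0.2244, 0 → Σ = 4.8098
T = 4.8098 / 3.1497 = 1.527066… → 1.53

1.53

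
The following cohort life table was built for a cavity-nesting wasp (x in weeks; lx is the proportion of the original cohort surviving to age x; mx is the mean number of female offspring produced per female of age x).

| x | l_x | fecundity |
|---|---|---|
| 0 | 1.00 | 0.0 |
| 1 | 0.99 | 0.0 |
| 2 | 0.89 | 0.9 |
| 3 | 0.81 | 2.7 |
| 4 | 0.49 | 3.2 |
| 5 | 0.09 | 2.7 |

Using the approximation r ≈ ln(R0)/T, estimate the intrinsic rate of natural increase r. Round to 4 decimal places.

R0 = Σ lx·mx = 0 + 0 + 0.801 + 2.187 + 1.568 + 0.243 = 4.799
Σ x·lx·mx = 15.65; T = 15.65/4.799 = 3.2611…
r ≈ ln(R0)/T = ln(4.799)/3.2611… = 0.480945… → 0.4809

0.4809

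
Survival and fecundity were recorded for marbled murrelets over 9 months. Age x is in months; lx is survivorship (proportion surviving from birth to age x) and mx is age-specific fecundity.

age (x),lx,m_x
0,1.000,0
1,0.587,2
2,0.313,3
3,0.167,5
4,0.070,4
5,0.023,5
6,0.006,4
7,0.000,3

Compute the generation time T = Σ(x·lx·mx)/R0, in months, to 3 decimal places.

lx·mx: 0, 1.174, 0.939, 0.835, 0.28, 0.115, 0.024, 0 → R0 = 3.367
x·lx·mx: 0, 1.174, 1.878, 2.505, 1.12, 0.575, 0.144, 0 → Σ = 7.396
T = 7.396 / 3.367 = 2.196614… → 2.197

2.197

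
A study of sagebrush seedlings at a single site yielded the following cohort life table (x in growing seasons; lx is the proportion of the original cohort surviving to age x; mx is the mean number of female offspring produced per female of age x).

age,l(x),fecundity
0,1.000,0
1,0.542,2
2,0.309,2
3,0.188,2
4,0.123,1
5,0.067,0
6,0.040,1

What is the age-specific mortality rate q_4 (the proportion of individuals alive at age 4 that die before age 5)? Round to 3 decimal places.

0.455

q_4 = (l_4 − l_5) / l_4 = (0.123 − 0.067) / 0.123
     = 0.056 / 0.123 = 0.455285… → 0.455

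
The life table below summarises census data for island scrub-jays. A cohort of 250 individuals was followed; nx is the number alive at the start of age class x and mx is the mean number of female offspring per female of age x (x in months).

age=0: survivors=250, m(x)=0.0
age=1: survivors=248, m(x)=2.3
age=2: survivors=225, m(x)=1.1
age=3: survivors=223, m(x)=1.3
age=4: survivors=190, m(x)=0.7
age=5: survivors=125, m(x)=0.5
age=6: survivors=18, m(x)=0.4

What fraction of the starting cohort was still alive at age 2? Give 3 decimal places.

l_2 = n_2/n_0 = 225/250 = 0.9 → 0.900

0.900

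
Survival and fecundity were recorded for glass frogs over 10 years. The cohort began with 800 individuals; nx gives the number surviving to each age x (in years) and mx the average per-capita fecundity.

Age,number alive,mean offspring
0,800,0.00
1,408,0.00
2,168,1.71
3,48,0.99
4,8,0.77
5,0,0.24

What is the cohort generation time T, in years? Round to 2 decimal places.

2.18

lx = nx/n0 = nx/800: 1, 0.51, 0.21, 0.06, 0.01, 0
lx·mx: 0, 0, 0.3591, 0.0594, 0.0077, 0 → R0 = 0.4262
x·lx·mx: 0, 0, 0.7182, 0.1782, 0.0308, 0 → Σ = 0.9272
T = 0.9272 / 0.4262 = 2.175504… → 2.18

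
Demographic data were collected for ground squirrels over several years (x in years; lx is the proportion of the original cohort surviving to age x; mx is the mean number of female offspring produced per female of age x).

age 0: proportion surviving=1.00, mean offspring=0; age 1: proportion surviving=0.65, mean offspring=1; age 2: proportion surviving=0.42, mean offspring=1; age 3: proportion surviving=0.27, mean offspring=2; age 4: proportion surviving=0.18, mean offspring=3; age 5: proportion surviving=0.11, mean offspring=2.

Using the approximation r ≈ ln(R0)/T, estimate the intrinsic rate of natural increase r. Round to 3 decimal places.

0.321

R0 = Σ lx·mx = 0 + 0.65 + 0.42 + 0.54 + 0.54 + 0.22 = 2.37
Σ x·lx·mx = 6.37; T = 6.37/2.37 = 2.68776…
r ≈ ln(R0)/T = ln(2.37)/2.68776… = 0.32104… → 0.321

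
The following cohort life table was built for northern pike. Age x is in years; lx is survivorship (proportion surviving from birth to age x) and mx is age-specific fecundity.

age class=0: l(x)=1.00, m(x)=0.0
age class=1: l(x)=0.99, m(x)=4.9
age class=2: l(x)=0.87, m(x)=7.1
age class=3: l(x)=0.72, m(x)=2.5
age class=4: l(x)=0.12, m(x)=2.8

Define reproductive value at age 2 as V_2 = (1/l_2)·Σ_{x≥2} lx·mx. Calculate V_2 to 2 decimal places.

lx·mx for x ≥ 2: 6.177, 1.8, 0.336 → sum = 8.313
V_2 = 8.313 / l_2 = 8.313 / 0.87 = 9.555172… → 9.56

9.56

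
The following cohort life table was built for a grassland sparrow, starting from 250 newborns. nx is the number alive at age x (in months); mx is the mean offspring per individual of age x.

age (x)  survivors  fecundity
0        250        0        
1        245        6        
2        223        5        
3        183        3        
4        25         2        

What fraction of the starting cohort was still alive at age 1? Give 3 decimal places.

0.980

l_1 = n_1/n_0 = 245/250 = 0.98 → 0.980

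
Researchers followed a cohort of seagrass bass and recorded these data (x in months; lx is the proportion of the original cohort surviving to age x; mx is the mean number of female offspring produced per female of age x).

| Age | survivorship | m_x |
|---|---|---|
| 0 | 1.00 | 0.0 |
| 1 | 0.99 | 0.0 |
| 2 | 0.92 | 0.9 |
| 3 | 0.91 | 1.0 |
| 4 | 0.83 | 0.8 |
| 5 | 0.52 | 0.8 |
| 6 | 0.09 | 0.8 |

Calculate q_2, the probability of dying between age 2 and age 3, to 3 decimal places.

q_2 = (l_2 − l_3) / l_2 = (0.92 − 0.91) / 0.92
     = 0.01 / 0.92 = 0.01087… → 0.011

0.011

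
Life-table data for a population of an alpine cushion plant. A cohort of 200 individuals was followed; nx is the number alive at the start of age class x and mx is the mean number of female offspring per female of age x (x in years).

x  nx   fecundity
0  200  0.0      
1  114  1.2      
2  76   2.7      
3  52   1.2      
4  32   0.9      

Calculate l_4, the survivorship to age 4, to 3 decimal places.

0.160

l_4 = n_4/n_0 = 32/200 = 0.16 → 0.160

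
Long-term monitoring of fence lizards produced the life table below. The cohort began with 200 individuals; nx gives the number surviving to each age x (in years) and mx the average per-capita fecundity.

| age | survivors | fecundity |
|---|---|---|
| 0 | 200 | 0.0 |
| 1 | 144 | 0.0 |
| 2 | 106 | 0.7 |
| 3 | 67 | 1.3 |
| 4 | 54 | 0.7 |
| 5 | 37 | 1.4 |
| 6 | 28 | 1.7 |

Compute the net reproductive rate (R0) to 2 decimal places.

1.49

lx = nx/n0 = nx/200: 1, 0.72, 0.53, 0.335, 0.27, 0.185, 0.14
lx·mx by age: 0, 0, 0.371, 0.4355, 0.189, 0.259, 0.238
R0 = Σ lx·mx = 1.4925 → 1.49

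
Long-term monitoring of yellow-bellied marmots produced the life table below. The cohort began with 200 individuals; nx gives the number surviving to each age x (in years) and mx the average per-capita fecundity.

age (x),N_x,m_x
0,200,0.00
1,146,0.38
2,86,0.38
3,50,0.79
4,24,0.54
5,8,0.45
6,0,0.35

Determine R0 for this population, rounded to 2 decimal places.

0.72

lx = nx/n0 = nx/200: 1, 0.73, 0.43, 0.25, 0.12, 0.04, 0
lx·mx by age: 0, 0.2774, 0.1634, 0.1975, 0.0648, 0.018, 0
R0 = Σ lx·mx = 0.7211 → 0.72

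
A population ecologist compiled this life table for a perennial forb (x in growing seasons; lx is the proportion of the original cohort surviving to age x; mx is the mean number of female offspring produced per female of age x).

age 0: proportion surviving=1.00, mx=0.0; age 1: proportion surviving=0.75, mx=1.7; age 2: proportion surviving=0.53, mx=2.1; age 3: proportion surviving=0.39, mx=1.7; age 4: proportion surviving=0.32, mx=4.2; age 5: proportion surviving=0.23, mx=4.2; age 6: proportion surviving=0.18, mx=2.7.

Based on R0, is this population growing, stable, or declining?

growing

R0 = Σ lx·mx = 0 + 1.275 + 1.113 + 0.663 + 1.344 + 0.966 + 0.486 = 5.847
R0 > 1, so the population is growing.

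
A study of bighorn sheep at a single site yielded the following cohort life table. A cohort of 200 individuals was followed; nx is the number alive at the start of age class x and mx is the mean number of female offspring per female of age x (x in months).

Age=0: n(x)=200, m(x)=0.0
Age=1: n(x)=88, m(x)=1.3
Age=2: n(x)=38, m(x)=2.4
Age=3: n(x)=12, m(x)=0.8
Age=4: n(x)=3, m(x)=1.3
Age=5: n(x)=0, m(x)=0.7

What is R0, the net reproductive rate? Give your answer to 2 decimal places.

1.10

lx = nx/n0 = nx/200: 1, 0.44, 0.19, 0.06, 0.015, 0
lx·mx by age: 0, 0.572, 0.456, 0.048, 0.0195, 0
R0 = Σ lx·mx = 1.0955 → 1.10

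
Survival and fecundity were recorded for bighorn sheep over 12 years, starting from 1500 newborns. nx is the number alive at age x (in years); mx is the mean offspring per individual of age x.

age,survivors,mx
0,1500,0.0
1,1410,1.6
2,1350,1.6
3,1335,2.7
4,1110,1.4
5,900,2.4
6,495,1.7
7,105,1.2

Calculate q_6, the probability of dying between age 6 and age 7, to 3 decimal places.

0.788

lx = nx/n0 = nx/1500: 1, 0.94, 0.9, 0.89, 0.74, 0.6, 0.33, 0.07
q_6 = (l_6 − l_7) / l_6 = (0.33 − 0.07) / 0.33
     = 0.26 / 0.33 = 0.787879… → 0.788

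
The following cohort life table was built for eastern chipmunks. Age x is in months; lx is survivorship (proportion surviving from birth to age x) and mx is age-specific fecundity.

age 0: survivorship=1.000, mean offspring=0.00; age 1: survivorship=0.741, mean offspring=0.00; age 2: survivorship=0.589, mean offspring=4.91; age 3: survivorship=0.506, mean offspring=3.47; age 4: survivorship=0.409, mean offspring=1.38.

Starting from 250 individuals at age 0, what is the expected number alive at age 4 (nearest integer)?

Expected survivors = N0 · l_4 = 250 × 0.409 = 102.25 → 102

102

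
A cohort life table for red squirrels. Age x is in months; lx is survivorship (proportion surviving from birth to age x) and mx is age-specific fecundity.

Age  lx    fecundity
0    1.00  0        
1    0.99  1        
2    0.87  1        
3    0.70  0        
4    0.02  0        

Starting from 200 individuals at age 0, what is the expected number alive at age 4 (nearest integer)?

4

Expected survivors = N0 · l_4 = 200 × 0.02 = 4 → 4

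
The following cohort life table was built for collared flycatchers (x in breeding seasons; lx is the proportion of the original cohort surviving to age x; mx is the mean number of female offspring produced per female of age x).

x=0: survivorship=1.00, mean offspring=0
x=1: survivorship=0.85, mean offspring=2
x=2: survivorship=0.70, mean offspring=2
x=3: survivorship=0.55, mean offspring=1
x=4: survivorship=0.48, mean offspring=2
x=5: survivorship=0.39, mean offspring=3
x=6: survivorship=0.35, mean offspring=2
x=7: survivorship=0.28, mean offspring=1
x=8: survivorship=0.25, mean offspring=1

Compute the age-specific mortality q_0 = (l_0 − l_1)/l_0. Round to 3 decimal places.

q_0 = (l_0 − l_1) / l_0 = (1 − 0.85) / 1
     = 0.15 / 1 = 0.15 → 0.150

0.150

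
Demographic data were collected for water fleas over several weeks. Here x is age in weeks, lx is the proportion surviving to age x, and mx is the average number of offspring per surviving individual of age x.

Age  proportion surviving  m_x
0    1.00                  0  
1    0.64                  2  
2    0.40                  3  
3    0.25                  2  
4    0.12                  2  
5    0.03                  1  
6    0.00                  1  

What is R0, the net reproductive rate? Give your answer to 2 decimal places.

lx·mx by age: 0, 1.28, 1.2, 0.5, 0.24, 0.03, 0
R0 = Σ lx·mx = 3.25 → 3.25

3.25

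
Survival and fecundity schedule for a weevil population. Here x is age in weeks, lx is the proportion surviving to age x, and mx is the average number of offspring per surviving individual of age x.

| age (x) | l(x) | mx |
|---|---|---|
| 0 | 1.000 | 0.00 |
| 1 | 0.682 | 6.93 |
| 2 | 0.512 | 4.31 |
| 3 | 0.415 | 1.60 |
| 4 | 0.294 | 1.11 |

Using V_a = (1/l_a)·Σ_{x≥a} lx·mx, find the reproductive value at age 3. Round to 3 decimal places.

2.386

lx·mx for x ≥ 3: 0.664, 0.32634 → sum = 0.99034
V_3 = 0.99034 / l_3 = 0.99034 / 0.415 = 2.386361… → 2.386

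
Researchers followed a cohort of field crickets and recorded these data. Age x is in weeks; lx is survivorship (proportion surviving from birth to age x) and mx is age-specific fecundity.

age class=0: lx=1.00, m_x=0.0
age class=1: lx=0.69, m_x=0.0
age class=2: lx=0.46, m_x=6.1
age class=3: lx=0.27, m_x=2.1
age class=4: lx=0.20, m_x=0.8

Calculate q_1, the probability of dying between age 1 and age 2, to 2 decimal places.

0.33

q_1 = (l_1 − l_2) / l_1 = (0.69 − 0.46) / 0.69
     = 0.23 / 0.69 = 0.333333… → 0.33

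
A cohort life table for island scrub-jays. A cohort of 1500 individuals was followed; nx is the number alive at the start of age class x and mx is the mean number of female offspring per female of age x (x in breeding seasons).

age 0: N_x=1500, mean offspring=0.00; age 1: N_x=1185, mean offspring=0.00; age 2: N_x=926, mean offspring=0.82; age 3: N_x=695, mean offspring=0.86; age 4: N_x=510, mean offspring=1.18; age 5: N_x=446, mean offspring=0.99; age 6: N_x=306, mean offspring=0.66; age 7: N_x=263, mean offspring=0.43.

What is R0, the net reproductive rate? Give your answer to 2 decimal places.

1.81

lx = nx/n0 = nx/1500: 1, 0.79, 0.61733…, 0.46333…, 0.34, 0.29733…, 0.204, 0.17533…
lx·mx by age: 0, 0, 0.506213…, 0.398467…, 0.4012, 0.29436…, 0.13464, 0.075393…
R0 = Σ lx·mx = 1.810273… → 1.81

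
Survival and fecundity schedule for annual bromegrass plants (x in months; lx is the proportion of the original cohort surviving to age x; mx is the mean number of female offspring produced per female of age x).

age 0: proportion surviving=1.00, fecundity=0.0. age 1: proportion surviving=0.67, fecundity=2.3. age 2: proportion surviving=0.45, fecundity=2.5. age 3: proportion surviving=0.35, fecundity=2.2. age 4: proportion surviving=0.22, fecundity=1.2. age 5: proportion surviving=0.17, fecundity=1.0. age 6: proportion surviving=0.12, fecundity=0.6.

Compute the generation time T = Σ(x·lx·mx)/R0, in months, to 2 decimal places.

2.14

lx·mx: 0, 1.541, 1.125, 0.77, 0.264, 0.17, 0.072 → R0 = 3.942
x·lx·mx: 0, 1.541, 2.25, 2.31, 1.056, 0.85, 0.432 → Σ = 8.439
T = 8.439 / 3.942 = 2.140791… → 2.14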